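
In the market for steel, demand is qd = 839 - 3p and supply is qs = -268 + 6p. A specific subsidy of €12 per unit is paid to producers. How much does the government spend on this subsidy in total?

Government cost = €5928

Pre-subsidy: 839 - 3p = -268 + 6p gives p* = 123, q* = 470.
With the subsidy, sellers receive ps = pb + 12 for each unit, where pb is the price buyers pay.
Supply in terms of pb becomes qs = -268 + 6(pb + 12) = -196 + 6pb. Setting this equal to demand: 839 - 3pb = -196 + 6pb, so pb = 115.
Sellers receive ps = 115 + 12 = 127; q' = 839 − 3·115 = 494.
Government outlay = subsidy × quantity = 12 × 494 = 5928.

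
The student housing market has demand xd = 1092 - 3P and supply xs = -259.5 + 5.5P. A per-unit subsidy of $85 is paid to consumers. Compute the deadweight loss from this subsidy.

Pre-subsidy: 1092 - 3P = -259.5 + 5.5P gives P* = 159, x* = 615.
With the rebate, buyers effectively pay Pb = Ps − 85, where Ps is the price sellers receive.
Demand in terms of Ps becomes xd = 1092 − 3(Ps − 85) = 1347 - 3Ps. Setting this equal to supply: 1347 - 3Ps = -259.5 + 5.5Ps, so Ps = 189.
Buyers pay Pb = 189 − 85 = 104; x' = -259.5 + 5.5·189 = 780.
The subsidy expands output by 780 − 615 = 165 past the efficient level; on those units the gap between marginal cost and willingness to pay runs from 0 up to 85.
DWL = ½ × 85 × 165 = 7012.5.

Deadweight loss = $7012.5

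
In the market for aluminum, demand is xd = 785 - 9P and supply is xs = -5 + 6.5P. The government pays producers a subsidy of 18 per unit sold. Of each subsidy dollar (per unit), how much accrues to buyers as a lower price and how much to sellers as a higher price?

Buyers gain 234/31 per unit; sellers gain 324/31 per unit

Pre-subsidy: 785 - 9P = -5 + 6.5P gives P* = 1580/31, x* = 10115/31.
With the subsidy, sellers receive Ps = Pb + 18 for each unit, where Pb is the price buyers pay.
Supply in terms of Pb becomes xs = -5 + 6.5(Pb + 18) = 112 + 6.5Pb. Setting this equal to demand: 785 - 9Pb = 112 + 6.5Pb, so Pb = 1346/31.
Sellers receive Ps = 1346/31 + 18 = 1904/31; x' = 785 − 9·(1346/31) = 12221/31.
Buyers' price falls by P* − Pb = 1580/31 − 1346/31 = 234/31; sellers' price rises by Ps − P* = 1904/31 − 1580/31 = 324/31.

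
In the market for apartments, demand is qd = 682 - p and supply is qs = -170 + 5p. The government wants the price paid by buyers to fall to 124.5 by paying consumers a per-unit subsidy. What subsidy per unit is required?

At a buyer price of 124.5, quantity demanded is 682 − 1·124.5 = 557.5.
Sellers supply 557.5 only when they receive ps with -170 + 5·ps = 557.5, i.e. ps = 145.5.
s = ps − pb = 145.5 − 124.5 = 21.

Required subsidy s = 21 per unit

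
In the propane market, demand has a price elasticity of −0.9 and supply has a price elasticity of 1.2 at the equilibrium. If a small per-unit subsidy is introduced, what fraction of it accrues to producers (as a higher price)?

For a small subsidy around the equilibrium, the benefit split depends on the relative slopes, which at a point are proportional to the elasticities.
Buyer share = εs/(εs + |εd|) = 1.2/(1.2 + 0.9) = 4/7; seller share = |εd|/(εs + |εd|) = 3/7.
So producers capture 3/7 of the subsidy.

Producer share = 3/7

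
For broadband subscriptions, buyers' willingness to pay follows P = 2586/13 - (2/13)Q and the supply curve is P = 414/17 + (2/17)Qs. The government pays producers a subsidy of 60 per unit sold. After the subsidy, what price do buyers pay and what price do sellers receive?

Buyers pay 66; sellers receive 126

Pre-subsidy: 2586/13 - (2/13)Q = 414/17 + (2/17)Q gives Q* = 643 and P* = 100.
With the subsidy, sellers receive Ps = Pb + 60 for each unit, where Pb is the price buyers pay.
On the curves, Pb = 2586/13 - (2/13)Q and Ps = 414/17 + (2/17)Q; the wedge Ps − Pb = 60 gives 414/17 + (2/17)Q − (2586/13 - (2/13)Q) = 60, so Q' = 864.
Then Pb = 2586/13 − (2/13)·864 = 66 and Ps = 414/17 + (2/17)·864 = 126.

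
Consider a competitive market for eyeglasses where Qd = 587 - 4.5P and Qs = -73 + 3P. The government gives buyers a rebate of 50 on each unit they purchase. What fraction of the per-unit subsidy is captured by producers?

Pre-subsidy: 587 - 4.5P = -73 + 3P gives P* = 88, Q* = 191.
With the rebate, buyers effectively pay Pb = Ps − 50, where Ps is the price sellers receive.
Demand in terms of Ps becomes Qd = 587 − 4.5(Ps − 50) = 812 - 4.5Ps. Setting this equal to supply: 812 - 4.5Ps = -73 + 3Ps, so Ps = 118.
Buyers pay Pb = 118 − 50 = 68; Q' = -73 + 3·118 = 281.
Buyers' price falls by P* − Pb = 88 − 68 = 20; sellers' price rises by Ps − P* = 118 − 88 = 30.
So producers capture 30/50 = 0.6 of each unit of subsidy.

Producer share = 0.6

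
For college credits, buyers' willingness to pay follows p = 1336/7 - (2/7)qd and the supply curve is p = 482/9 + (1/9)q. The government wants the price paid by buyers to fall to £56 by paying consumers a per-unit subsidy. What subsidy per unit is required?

Required subsidy s = £50 per unit

At a buyer price of 56, quantity demanded is 668 − 3.5·56 = 472.
Sellers supply 472 only when they receive ps = 482/9 + (1/9)·472 = 106.
s = ps − pb = 106 − 56 = 50.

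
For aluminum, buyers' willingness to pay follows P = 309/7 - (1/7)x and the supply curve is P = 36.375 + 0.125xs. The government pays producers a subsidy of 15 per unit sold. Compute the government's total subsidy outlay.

Government cost = 1275

Pre-subsidy: 309/7 - (1/7)x = 36.375 + 0.125x gives x* = 29 and P* = 40.
With the subsidy, sellers receive Ps = Pb + 15 for each unit, where Pb is the price buyers pay.
On the curves, Pb = 309/7 - (1/7)x and Ps = 36.375 + 0.125x; the wedge Ps − Pb = 15 gives 36.375 + 0.125x − (309/7 - (1/7)x) = 15, so x' = 85.
Then Pb = 309/7 − (1/7)·85 = 32 and Ps = 36.375 + 0.125·85 = 47.
Government outlay = subsidy × quantity = 15 × 85 = 1275.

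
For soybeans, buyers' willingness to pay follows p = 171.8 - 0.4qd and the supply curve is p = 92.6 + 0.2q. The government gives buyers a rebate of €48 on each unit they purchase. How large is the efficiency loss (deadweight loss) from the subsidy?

Pre-subsidy: 171.8 - 0.4q = 92.6 + 0.2q gives q* = 132 and p* = 119.
With the rebate, buyers effectively pay pb = ps − 48, where ps is the price sellers receive.
On the curves, pb = 171.8 - 0.4q and ps = 92.6 + 0.2q; the wedge ps − pb = 48 gives 92.6 + 0.2q − (171.8 - 0.4q) = 48, so q' = 212.
Then pb = 171.8 − 0.4·212 = 87 and ps = 92.6 + 0.2·212 = 135.
The subsidy expands output by 212 − 132 = 80 past the efficient level; on those units the gap between marginal cost and willingness to pay runs from 0 up to 48.
DWL = ½ × 48 × 80 = 1920.

Deadweight loss = €1920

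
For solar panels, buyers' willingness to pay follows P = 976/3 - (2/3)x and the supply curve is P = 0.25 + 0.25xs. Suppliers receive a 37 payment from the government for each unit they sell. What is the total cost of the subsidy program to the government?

Pre-subsidy: 976/3 - (2/3)x = 0.25 + 0.25x gives x* = 3901/11 and P* = 978/11.
With the subsidy, sellers receive Ps = Pb + 37 for each unit, where Pb is the price buyers pay.
On the curves, Pb = 976/3 - (2/3)x and Ps = 0.25 + 0.25x; the wedge Ps − Pb = 37 gives 0.25 + 0.25x − (976/3 - (2/3)x) = 37, so x' = 395.
Then Pb = 976/3 − (2/3)·395 = 62 and Ps = 0.25 + 0.25·395 = 99.
Government outlay = subsidy × quantity = 37 × 395 = 14615.

Government cost = 14615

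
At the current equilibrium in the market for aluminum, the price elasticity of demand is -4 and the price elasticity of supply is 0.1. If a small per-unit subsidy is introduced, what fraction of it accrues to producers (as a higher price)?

Producer share = 40/41

For a small subsidy around the equilibrium, the benefit split depends on the relative slopes, which at a point are proportional to the elasticities.
Buyer share = εs/(εs + |εd|) = 0.1/(0.1 + 4) = 1/41; seller share = |εd|/(εs + |εd|) = 40/41.
So producers capture 40/41 of the subsidy.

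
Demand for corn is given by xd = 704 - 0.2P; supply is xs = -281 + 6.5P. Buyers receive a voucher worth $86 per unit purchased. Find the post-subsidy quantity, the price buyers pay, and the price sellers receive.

Pre-subsidy: 704 - 0.2P = -281 + 6.5P gives P* = 9850/67, x* = 45198/67.
With the rebate, buyers effectively pay Pb = Ps − 86, where Ps is the price sellers receive.
Demand in terms of Ps becomes xd = 704 − 0.2(Ps − 86) = 721.2 - 0.2Ps. Setting this equal to supply: 721.2 - 0.2Ps = -281 + 6.5Ps, so Ps = 10022/67.
Buyers pay Pb = 10022/67 − 86 = 4260/67; x' = -281 + 6.5·(10022/67) = 46316/67.

x' = 46316/67; buyers pay 4260/67; sellers receive 10022/67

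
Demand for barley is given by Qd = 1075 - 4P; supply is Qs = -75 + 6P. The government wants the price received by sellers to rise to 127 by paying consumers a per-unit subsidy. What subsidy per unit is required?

Required subsidy s = 30 per unit

At a seller price of 127, quantity supplied is -75 + 6·127 = 687.
Buyers absorb 687 only when they pay Pb with 1075 − 4·Pb = 687, i.e. Pb = 97.
s = Ps − Pb = 127 − 97 = 30.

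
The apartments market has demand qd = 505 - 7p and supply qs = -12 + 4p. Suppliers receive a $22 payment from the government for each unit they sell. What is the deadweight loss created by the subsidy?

Deadweight loss = $616

Pre-subsidy: 505 - 7p = -12 + 4p gives p* = 47, q* = 176.
With the subsidy, sellers receive ps = pb + 22 for each unit, where pb is the price buyers pay.
Supply in terms of pb becomes qs = -12 + 4(pb + 22) = 76 + 4pb. Setting this equal to demand: 505 - 7pb = 76 + 4pb, so pb = 39.
Sellers receive ps = 39 + 22 = 61; q' = 505 − 7·39 = 232.
The subsidy expands output by 232 − 176 = 56 past the efficient level; on those units the gap between marginal cost and willingness to pay runs from 0 up to 22.
DWL = ½ × 22 × 56 = 616.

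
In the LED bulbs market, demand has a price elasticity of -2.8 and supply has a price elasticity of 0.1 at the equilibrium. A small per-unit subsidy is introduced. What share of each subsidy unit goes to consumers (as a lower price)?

For a small subsidy around the equilibrium, the benefit split depends on the relative slopes, which at a point are proportional to the elasticities.
Buyer share = εs/(εs + |εd|) = 0.1/(0.1 + 2.8) = 1/29; seller share = |εd|/(εs + |εd|) = 28/29.

Consumer share = 1/29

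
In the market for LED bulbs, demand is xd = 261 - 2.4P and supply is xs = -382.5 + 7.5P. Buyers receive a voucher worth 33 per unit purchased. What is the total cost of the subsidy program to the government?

Government cost = 5445

Pre-subsidy: 261 - 2.4P = -382.5 + 7.5P gives P* = 65, x* = 105.
With the rebate, buyers effectively pay Pb = Ps − 33, where Ps is the price sellers receive.
Demand in terms of Ps becomes xd = 261 − 2.4(Ps − 33) = 340.2 - 2.4Ps. Setting this equal to supply: 340.2 - 2.4Ps = -382.5 + 7.5Ps, so Ps = 73.
Buyers pay Pb = 73 − 33 = 40; x' = -382.5 + 7.5·73 = 165.
Government outlay = subsidy × quantity = 33 × 165 = 5445.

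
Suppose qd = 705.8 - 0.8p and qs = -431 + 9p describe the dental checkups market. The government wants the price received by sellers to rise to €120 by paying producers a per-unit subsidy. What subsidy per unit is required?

At a seller price of 120, quantity supplied is -431 + 9·120 = 649.
Buyers absorb 649 only when they pay pb with 705.8 − 0.8·pb = 649, i.e. pb = 71.
s = ps − pb = 120 − 71 = 49.

Required subsidy s = €49 per unit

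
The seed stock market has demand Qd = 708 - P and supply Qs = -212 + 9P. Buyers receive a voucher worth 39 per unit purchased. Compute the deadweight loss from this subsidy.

Pre-subsidy: 708 - P = -212 + 9P gives P* = 92, Q* = 616.
With the rebate, buyers effectively pay Pb = Ps − 39, where Ps is the price sellers receive.
Demand in terms of Ps becomes Qd = 708 − 1(Ps − 39) = 747 - Ps. Setting this equal to supply: 747 - Ps = -212 + 9Ps, so Ps = 95.9.
Buyers pay Pb = 95.9 − 39 = 56.9; Q' = -212 + 9·95.9 = 651.1.
The subsidy expands output by 651.1 − 616 = 35.1 past the efficient level; on those units the gap between marginal cost and willingness to pay runs from 0 up to 39.
DWL = ½ × 39 × 35.1 = 684.45.

Deadweight loss = 684.45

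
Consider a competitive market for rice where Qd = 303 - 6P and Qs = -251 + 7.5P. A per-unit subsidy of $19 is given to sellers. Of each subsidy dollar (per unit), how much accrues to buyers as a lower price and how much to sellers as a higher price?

Buyers gain 95/9 per unit; sellers gain 76/9 per unit

Pre-subsidy: 303 - 6P = -251 + 7.5P gives P* = 1108/27, Q* = 511/9.
With the subsidy, sellers receive Ps = Pb + 19 for each unit, where Pb is the price buyers pay.
Supply in terms of Pb becomes Qs = -251 + 7.5(Pb + 19) = -108.5 + 7.5Pb. Setting this equal to demand: 303 - 6Pb = -108.5 + 7.5Pb, so Pb = 823/27.
Sellers receive Ps = 823/27 + 19 = 1336/27; Q' = 303 − 6·(823/27) = 1081/9.
Buyers' price falls by P* − Pb = 1108/27 − 823/27 = 95/9; sellers' price rises by Ps − P* = 1336/27 − 1108/27 = 76/9.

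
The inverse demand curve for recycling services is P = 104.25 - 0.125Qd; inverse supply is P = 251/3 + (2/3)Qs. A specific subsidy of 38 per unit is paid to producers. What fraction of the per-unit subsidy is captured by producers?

Pre-subsidy: 104.25 - 0.125Q = 251/3 + (2/3)Q gives Q* = 26 and P* = 101.
With the subsidy, sellers receive Ps = Pb + 38 for each unit, where Pb is the price buyers pay.
On the curves, Pb = 104.25 - 0.125Q and Ps = 251/3 + (2/3)Q; the wedge Ps − Pb = 38 gives 251/3 + (2/3)Q − (104.25 - 0.125Q) = 38, so Q' = 74.
Then Pb = 104.25 − 0.125·74 = 95 and Ps = 251/3 + (2/3)·74 = 133.
Buyers' price falls by P* − Pb = 101 − 95 = 6; sellers' price rises by Ps − P* = 133 − 101 = 32.
So producers capture 32/38 = 16/19 of each unit of subsidy.

Producer share = 16/19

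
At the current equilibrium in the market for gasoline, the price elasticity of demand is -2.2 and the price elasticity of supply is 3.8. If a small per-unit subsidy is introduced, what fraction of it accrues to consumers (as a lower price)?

Consumer share = 19/30

For a small subsidy around the equilibrium, the benefit split depends on the relative slopes, which at a point are proportional to the elasticities.
Buyer share = εs/(εs + |εd|) = 3.8/(3.8 + 2.2) = 19/30; seller share = |εd|/(εs + |εd|) = 11/30.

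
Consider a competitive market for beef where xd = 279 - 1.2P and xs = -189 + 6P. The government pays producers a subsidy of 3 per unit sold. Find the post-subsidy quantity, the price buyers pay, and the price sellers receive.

Pre-subsidy: 279 - 1.2P = -189 + 6P gives P* = 65, x* = 201.
With the subsidy, sellers receive Ps = Pb + 3 for each unit, where Pb is the price buyers pay.
Supply in terms of Pb becomes xs = -189 + 6(Pb + 3) = -171 + 6Pb. Setting this equal to demand: 279 - 1.2Pb = -171 + 6Pb, so Pb = 62.5.
Sellers receive Ps = 62.5 + 3 = 65.5; x' = 279 − 1.2·62.5 = 204.

x' = 204; buyers pay 62.5; sellers receive 65.5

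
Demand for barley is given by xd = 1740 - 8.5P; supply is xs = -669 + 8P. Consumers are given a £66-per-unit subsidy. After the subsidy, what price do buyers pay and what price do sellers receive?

Pre-subsidy: 1740 - 8.5P = -669 + 8P gives P* = 146, x* = 499.
With the rebate, buyers effectively pay Pb = Ps − 66, where Ps is the price sellers receive.
Demand in terms of Ps becomes xd = 1740 − 8.5(Ps − 66) = 2301 - 8.5Ps. Setting this equal to supply: 2301 - 8.5Ps = -669 + 8Ps, so Ps = 180.
Buyers pay Pb = 180 − 66 = 114; x' = -669 + 8·180 = 771.

Buyers pay £114; sellers receive £180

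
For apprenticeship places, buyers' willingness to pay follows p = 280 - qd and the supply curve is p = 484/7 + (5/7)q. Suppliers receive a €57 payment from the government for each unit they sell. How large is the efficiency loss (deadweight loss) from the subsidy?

Pre-subsidy: 280 - q = 484/7 + (5/7)q gives q* = 123 and p* = 157.
With the subsidy, sellers receive ps = pb + 57 for each unit, where pb is the price buyers pay.
On the curves, pb = 280 - q and ps = 484/7 + (5/7)q; the wedge ps − pb = 57 gives 484/7 + (5/7)q − (280 - q) = 57, so q' = 156.25.
Then pb = 280 − 1·156.25 = 123.75 and ps = 484/7 + (5/7)·156.25 = 180.75.
The subsidy expands output by 156.25 − 123 = 33.25 past the efficient level; on those units the gap between marginal cost and willingness to pay runs from 0 up to 57.
DWL = ½ × 57 × 33.25 = 947.625.

Deadweight loss = €947.625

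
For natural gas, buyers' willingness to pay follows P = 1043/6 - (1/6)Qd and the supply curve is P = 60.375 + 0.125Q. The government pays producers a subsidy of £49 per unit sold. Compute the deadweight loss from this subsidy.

Pre-subsidy: 1043/6 - (1/6)Q = 60.375 + 0.125Q gives Q* = 389 and P* = 109.
With the subsidy, sellers receive Ps = Pb + 49 for each unit, where Pb is the price buyers pay.
On the curves, Pb = 1043/6 - (1/6)Q and Ps = 60.375 + 0.125Q; the wedge Ps − Pb = 49 gives 60.375 + 0.125Q − (1043/6 - (1/6)Q) = 49, so Q' = 557.
Then Pb = 1043/6 − (1/6)·557 = 81 and Ps = 60.375 + 0.125·557 = 130.
The subsidy expands output by 557 − 389 = 168 past the efficient level; on those units the gap between marginal cost and willingness to pay runs from 0 up to 49.
DWL = ½ × 49 × 168 = 4116.

Deadweight loss = £4116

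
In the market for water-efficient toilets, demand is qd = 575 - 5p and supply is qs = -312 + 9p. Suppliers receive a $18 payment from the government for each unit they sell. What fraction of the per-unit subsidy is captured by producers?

Pre-subsidy: 575 - 5p = -312 + 9p gives p* = 887/14, q* = 3615/14.
With the subsidy, sellers receive ps = pb + 18 for each unit, where pb is the price buyers pay.
Supply in terms of pb becomes qs = -312 + 9(pb + 18) = -150 + 9pb. Setting this equal to demand: 575 - 5pb = -150 + 9pb, so pb = 725/14.
Sellers receive ps = 725/14 + 18 = 977/14; q' = 575 − 5·(725/14) = 4425/14.
Buyers' price falls by p* − pb = 887/14 − 725/14 = 81/7; sellers' price rises by ps − p* = 977/14 − 887/14 = 45/7.
So producers capture (45/7)/18 = 5/14 of each unit of subsidy.

Producer share = 5/14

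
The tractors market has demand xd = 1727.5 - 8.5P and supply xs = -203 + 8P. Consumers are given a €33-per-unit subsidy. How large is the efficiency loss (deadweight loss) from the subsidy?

Pre-subsidy: 1727.5 - 8.5P = -203 + 8P gives P* = 117, x* = 733.
With the rebate, buyers effectively pay Pb = Ps − 33, where Ps is the price sellers receive.
Demand in terms of Ps becomes xd = 1727.5 − 8.5(Ps − 33) = 2008 - 8.5Ps. Setting this equal to supply: 2008 - 8.5Ps = -203 + 8Ps, so Ps = 134.
Buyers pay Pb = 134 − 33 = 101; x' = -203 + 8·134 = 869.
The subsidy expands output by 869 − 733 = 136 past the efficient level; on those units the gap between marginal cost and willingness to pay runs from 0 up to 33.
DWL = ½ × 33 × 136 = 2244.

Deadweight loss = €2244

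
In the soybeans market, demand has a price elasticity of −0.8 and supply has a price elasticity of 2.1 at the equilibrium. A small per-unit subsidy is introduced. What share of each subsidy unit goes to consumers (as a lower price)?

Consumer share = 21/29

For a small subsidy around the equilibrium, the benefit split depends on the relative slopes, which at a point are proportional to the elasticities.
Buyer share = εs/(εs + |εd|) = 2.1/(2.1 + 0.8) = 21/29; seller share = |εd|/(εs + |εd|) = 8/29.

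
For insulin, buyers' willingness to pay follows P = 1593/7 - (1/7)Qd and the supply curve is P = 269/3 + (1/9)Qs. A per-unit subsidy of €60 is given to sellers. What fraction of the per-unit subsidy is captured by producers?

Producer share = 0.4375

Pre-subsidy: 1593/7 - (1/7)Q = 269/3 + (1/9)Q gives Q* = 543 and P* = 150.
With the subsidy, sellers receive Ps = Pb + 60 for each unit, where Pb is the price buyers pay.
On the curves, Pb = 1593/7 - (1/7)Q and Ps = 269/3 + (1/9)Q; the wedge Ps − Pb = 60 gives 269/3 + (1/9)Q − (1593/7 - (1/7)Q) = 60, so Q' = 779.25.
Then Pb = 1593/7 − (1/7)·779.25 = 116.25 and Ps = 269/3 + (1/9)·779.25 = 176.25.
Buyers' price falls by P* − Pb = 150 − 116.25 = 33.75; sellers' price rises by Ps − P* = 176.25 − 150 = 26.25.
So producers capture 26.25/60 = 0.4375 of each unit of subsidy.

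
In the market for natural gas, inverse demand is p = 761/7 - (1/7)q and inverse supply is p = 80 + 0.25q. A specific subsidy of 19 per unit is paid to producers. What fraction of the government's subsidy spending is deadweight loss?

DWL / government spending = 133/668

Pre-subsidy: 761/7 - (1/7)q = 80 + 0.25q gives q* = 804/11 and p* = 1081/11.
With the subsidy, sellers receive ps = pb + 19 for each unit, where pb is the price buyers pay.
On the curves, pb = 761/7 - (1/7)q and ps = 80 + 0.25q; the wedge ps − pb = 19 gives 80 + 0.25q − (761/7 - (1/7)q) = 19, so q' = 1336/11.
Then pb = 761/7 − (1/7)·(1336/11) = 1005/11 and ps = 80 + 0.25·(1336/11) = 1214/11.
ΔCS = ½(804/11 + 1336/11)(1081/11 − 1005/11) = 81320/121; ΔPS = ½(804/11 + 1336/11)(1214/11 − 1081/11) = 142310/121.
Government spending = 19 × 1336/11 = 25384/11.
DWL = ½ × 19 × (1336/11 − 804/11) = 5054/11; fraction = (5054/11) / (25384/11) = 133/668.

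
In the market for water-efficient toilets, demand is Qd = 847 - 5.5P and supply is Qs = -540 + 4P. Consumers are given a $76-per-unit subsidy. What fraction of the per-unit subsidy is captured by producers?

Pre-subsidy: 847 - 5.5P = -540 + 4P gives P* = 146, Q* = 44.
With the rebate, buyers effectively pay Pb = Ps − 76, where Ps is the price sellers receive.
Demand in terms of Ps becomes Qd = 847 − 5.5(Ps − 76) = 1265 - 5.5Ps. Setting this equal to supply: 1265 - 5.5Ps = -540 + 4Ps, so Ps = 190.
Buyers pay Pb = 190 − 76 = 114; Q' = -540 + 4·190 = 220.
Buyers' price falls by P* − Pb = 146 − 114 = 32; sellers' price rises by Ps − P* = 190 − 146 = 44.
So producers capture 44/76 = 11/19 of each unit of subsidy.

Producer share = 11/19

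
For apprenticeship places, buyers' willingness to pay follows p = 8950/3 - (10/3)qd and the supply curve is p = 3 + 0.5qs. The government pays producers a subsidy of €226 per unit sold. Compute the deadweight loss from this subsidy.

Deadweight loss = 153228/23

Pre-subsidy: 8950/3 - (10/3)q = 3 + 0.5q gives q* = 17882/23 and p* = 9010/23.
With the subsidy, sellers receive ps = pb + 226 for each unit, where pb is the price buyers pay.
On the curves, pb = 8950/3 - (10/3)q and ps = 3 + 0.5q; the wedge ps − pb = 226 gives 3 + 0.5q − (8950/3 - (10/3)q) = 226, so q' = 19238/23.
Then pb = 8950/3 − (10/3)·(19238/23) = 4490/23 and ps = 3 + 0.5·(19238/23) = 9688/23.
The subsidy expands output by 19238/23 − 17882/23 = 1356/23 past the efficient level; on those units the gap between marginal cost and willingness to pay runs from 0 up to 226.
DWL = ½ × 226 × 1356/23 = 153228/23.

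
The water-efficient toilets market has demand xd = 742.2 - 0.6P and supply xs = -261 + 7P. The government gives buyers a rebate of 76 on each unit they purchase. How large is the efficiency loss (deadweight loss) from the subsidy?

Deadweight loss = 1596

Pre-subsidy: 742.2 - 0.6P = -261 + 7P gives P* = 132, x* = 663.
With the rebate, buyers effectively pay Pb = Ps − 76, where Ps is the price sellers receive.
Demand in terms of Ps becomes xd = 742.2 − 0.6(Ps − 76) = 787.8 - 0.6Ps. Setting this equal to supply: 787.8 - 0.6Ps = -261 + 7Ps, so Ps = 138.
Buyers pay Pb = 138 − 76 = 62; x' = -261 + 7·138 = 705.
The subsidy expands output by 705 − 663 = 42 past the efficient level; on those units the gap between marginal cost and willingness to pay runs from 0 up to 76.
DWL = ½ × 76 × 42 = 1596.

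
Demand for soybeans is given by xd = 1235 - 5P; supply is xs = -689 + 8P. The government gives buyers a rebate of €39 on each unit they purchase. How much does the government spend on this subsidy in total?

Pre-subsidy: 1235 - 5P = -689 + 8P gives P* = 148, x* = 495.
With the rebate, buyers effectively pay Pb = Ps − 39, where Ps is the price sellers receive.
Demand in terms of Ps becomes xd = 1235 − 5(Ps − 39) = 1430 - 5Ps. Setting this equal to supply: 1430 - 5Ps = -689 + 8Ps, so Ps = 163.
Buyers pay Pb = 163 − 39 = 124; x' = -689 + 8·163 = 615.
Government outlay = subsidy × quantity = 39 × 615 = 23985.

Government cost = €23985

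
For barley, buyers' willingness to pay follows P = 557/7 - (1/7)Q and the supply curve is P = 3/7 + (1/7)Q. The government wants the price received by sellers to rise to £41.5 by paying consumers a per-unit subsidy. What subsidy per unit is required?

At a seller price of 41.5, quantity supplied is -3 + 7·41.5 = 287.5.
Buyers absorb 287.5 only when they pay Pb = 557/7 − (1/7)·287.5 = 38.5.
s = Ps − Pb = 41.5 − 38.5 = 3.

Required subsidy s = £3 per unit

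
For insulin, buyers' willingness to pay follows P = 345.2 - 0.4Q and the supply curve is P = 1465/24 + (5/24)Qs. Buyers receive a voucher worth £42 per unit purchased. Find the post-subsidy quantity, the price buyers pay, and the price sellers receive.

Pre-subsidy: 345.2 - 0.4Q = 1465/24 + (5/24)Q gives Q* = 34099/73 and P* = 11560/73.
With the rebate, buyers effectively pay Pb = Ps − 42, where Ps is the price sellers receive.
On the curves, Pb = 345.2 - 0.4Q and Ps = 1465/24 + (5/24)Q; the wedge Ps − Pb = 42 gives 1465/24 + (5/24)Q − (345.2 - 0.4Q) = 42, so Q' = 39139/73.
Then Pb = 345.2 − 0.4·(39139/73) = 9544/73 and Ps = 1465/24 + (5/24)·(39139/73) = 12610/73.

Q' = 39139/73; buyers pay 9544/73; sellers receive 12610/73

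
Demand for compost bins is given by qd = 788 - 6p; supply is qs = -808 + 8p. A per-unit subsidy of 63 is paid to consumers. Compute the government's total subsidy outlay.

Government cost = 20160

Pre-subsidy: 788 - 6p = -808 + 8p gives p* = 114, q* = 104.
With the rebate, buyers effectively pay pb = ps − 63, where ps is the price sellers receive.
Demand in terms of ps becomes qd = 788 − 6(ps − 63) = 1166 - 6ps. Setting this equal to supply: 1166 - 6ps = -808 + 8ps, so ps = 141.
Buyers pay pb = 141 − 63 = 78; q' = -808 + 8·141 = 320.
Government outlay = subsidy × quantity = 63 × 320 = 20160.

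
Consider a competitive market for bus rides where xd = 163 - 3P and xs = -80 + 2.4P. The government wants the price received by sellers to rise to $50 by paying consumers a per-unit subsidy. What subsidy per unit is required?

At a seller price of 50, quantity supplied is -80 + 2.4·50 = 40.
Buyers absorb 40 only when they pay Pb with 163 − 3·Pb = 40, i.e. Pb = 41.
s = Ps − Pb = 50 − 41 = 9.

Required subsidy s = $9 per unit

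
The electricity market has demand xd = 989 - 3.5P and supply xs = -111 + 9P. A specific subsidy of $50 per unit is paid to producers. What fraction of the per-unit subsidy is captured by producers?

Pre-subsidy: 989 - 3.5P = -111 + 9P gives P* = 88, x* = 681.
With the subsidy, sellers receive Ps = Pb + 50 for each unit, where Pb is the price buyers pay.
Supply in terms of Pb becomes xs = -111 + 9(Pb + 50) = 339 + 9Pb. Setting this equal to demand: 989 - 3.5Pb = 339 + 9Pb, so Pb = 52.
Sellers receive Ps = 52 + 50 = 102; x' = 989 − 3.5·52 = 807.
Buyers' price falls by P* − Pb = 88 − 52 = 36; sellers' price rises by Ps − P* = 102 − 88 = 14.
So producers capture 14/50 = 0.28 of each unit of subsidy.

Producer share = 0.28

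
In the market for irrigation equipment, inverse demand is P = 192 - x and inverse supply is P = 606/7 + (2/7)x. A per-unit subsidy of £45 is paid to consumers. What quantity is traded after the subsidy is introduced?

Pre-subsidy: 192 - x = 606/7 + (2/7)x gives x* = 82 and P* = 110.
With the rebate, buyers effectively pay Pb = Ps − 45, where Ps is the price sellers receive.
On the curves, Pb = 192 - x and Ps = 606/7 + (2/7)x; the wedge Ps − Pb = 45 gives 606/7 + (2/7)x − (192 - x) = 45, so x' = 117.
Then Pb = 192 − 1·117 = 75 and Ps = 606/7 + (2/7)·117 = 120.

x' = 117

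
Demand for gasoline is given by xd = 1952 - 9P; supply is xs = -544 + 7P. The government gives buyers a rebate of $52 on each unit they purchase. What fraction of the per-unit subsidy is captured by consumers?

Consumer share = 0.4375

Pre-subsidy: 1952 - 9P = -544 + 7P gives P* = 156, x* = 548.
With the rebate, buyers effectively pay Pb = Ps − 52, where Ps is the price sellers receive.
Demand in terms of Ps becomes xd = 1952 − 9(Ps − 52) = 2420 - 9Ps. Setting this equal to supply: 2420 - 9Ps = -544 + 7Ps, so Ps = 185.25.
Buyers pay Pb = 185.25 − 52 = 133.25; x' = -544 + 7·185.25 = 752.75.
Buyers' price falls by P* − Pb = 156 − 133.25 = 22.75; sellers' price rises by Ps − P* = 185.25 − 156 = 29.25.
So consumers capture 22.75/52 = 0.4375 of each unit of subsidy.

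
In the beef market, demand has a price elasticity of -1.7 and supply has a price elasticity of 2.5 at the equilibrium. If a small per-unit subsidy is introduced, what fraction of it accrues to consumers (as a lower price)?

For a small subsidy around the equilibrium, the benefit split depends on the relative slopes, which at a point are proportional to the elasticities.
Buyer share = εs/(εs + |εd|) = 2.5/(2.5 + 1.7) = 25/42; seller share = |εd|/(εs + |εd|) = 17/42.

Consumer share = 25/42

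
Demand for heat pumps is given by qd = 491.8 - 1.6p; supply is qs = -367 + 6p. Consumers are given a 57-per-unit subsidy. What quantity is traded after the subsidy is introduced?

Pre-subsidy: 491.8 - 1.6p = -367 + 6p gives p* = 113, q* = 311.
With the rebate, buyers effectively pay pb = ps − 57, where ps is the price sellers receive.
Demand in terms of ps becomes qd = 491.8 − 1.6(ps − 57) = 583 - 1.6ps. Setting this equal to supply: 583 - 1.6ps = -367 + 6ps, so ps = 125.
Buyers pay pb = 125 − 57 = 68; q' = -367 + 6·125 = 383.

q' = 383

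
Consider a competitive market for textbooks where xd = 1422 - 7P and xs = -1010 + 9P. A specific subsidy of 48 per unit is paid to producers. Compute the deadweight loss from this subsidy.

Pre-subsidy: 1422 - 7P = -1010 + 9P gives P* = 152, x* = 358.
With the subsidy, sellers receive Ps = Pb + 48 for each unit, where Pb is the price buyers pay.
Supply in terms of Pb becomes xs = -1010 + 9(Pb + 48) = -578 + 9Pb. Setting this equal to demand: 1422 - 7Pb = -578 + 9Pb, so Pb = 125.
Sellers receive Ps = 125 + 48 = 173; x' = 1422 − 7·125 = 547.
The subsidy expands output by 547 − 358 = 189 past the efficient level; on those units the gap between marginal cost and willingness to pay runs from 0 up to 48.
DWL = ½ × 48 × 189 = 4536.

Deadweight loss = 4536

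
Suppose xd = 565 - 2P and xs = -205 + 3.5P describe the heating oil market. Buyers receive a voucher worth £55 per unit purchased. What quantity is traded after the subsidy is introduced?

Pre-subsidy: 565 - 2P = -205 + 3.5P gives P* = 140, x* = 285.
With the rebate, buyers effectively pay Pb = Ps − 55, where Ps is the price sellers receive.
Demand in terms of Ps becomes xd = 565 − 2(Ps − 55) = 675 - 2Ps. Setting this equal to supply: 675 - 2Ps = -205 + 3.5Ps, so Ps = 160.
Buyers pay Pb = 160 − 55 = 105; x' = -205 + 3.5·160 = 355.

x' = 355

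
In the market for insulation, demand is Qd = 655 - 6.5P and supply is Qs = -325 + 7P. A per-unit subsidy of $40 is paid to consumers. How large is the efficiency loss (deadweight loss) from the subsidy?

Pre-subsidy: 655 - 6.5P = -325 + 7P gives P* = 1960/27, Q* = 4945/27.
With the rebate, buyers effectively pay Pb = Ps − 40, where Ps is the price sellers receive.
Demand in terms of Ps becomes Qd = 655 − 6.5(Ps − 40) = 915 - 6.5Ps. Setting this equal to supply: 915 - 6.5Ps = -325 + 7Ps, so Ps = 2480/27.
Buyers pay Pb = 2480/27 − 40 = 1400/27; Q' = -325 + 7·(2480/27) = 8585/27.
The subsidy expands output by 8585/27 − 4945/27 = 3640/27 past the efficient level; on those units the gap between marginal cost and willingness to pay runs from 0 up to 40.
DWL = ½ × 40 × 3640/27 = 72800/27.

Deadweight loss = 72800/27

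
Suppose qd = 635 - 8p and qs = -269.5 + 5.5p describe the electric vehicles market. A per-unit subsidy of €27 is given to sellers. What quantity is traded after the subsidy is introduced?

Pre-subsidy: 635 - 8p = -269.5 + 5.5p gives p* = 67, q* = 99.
With the subsidy, sellers receive ps = pb + 27 for each unit, where pb is the price buyers pay.
Supply in terms of pb becomes qs = -269.5 + 5.5(pb + 27) = -121 + 5.5pb. Setting this equal to demand: 635 - 8pb = -121 + 5.5pb, so pb = 56.
Sellers receive ps = 56 + 27 = 83; q' = 635 − 8·56 = 187.

q' = 187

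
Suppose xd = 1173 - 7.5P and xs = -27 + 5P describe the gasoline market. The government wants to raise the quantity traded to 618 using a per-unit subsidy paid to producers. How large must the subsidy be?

At x = 618, invert demand for the buyer price: Pb = (1173 − 618)/7.5 = 74; invert supply for the seller price: Ps = (618 − (-27))/5 = 129.
The subsidy must fill the gap: s = Ps − Pb = 129 − 74 = 55.

Required subsidy s = 55 per unit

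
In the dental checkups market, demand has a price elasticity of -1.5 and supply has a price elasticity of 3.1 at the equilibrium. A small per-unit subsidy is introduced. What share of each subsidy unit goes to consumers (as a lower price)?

Consumer share = 31/46

For a small subsidy around the equilibrium, the benefit split depends on the relative slopes, which at a point are proportional to the elasticities.
Buyer share = εs/(εs + |εd|) = 3.1/(3.1 + 1.5) = 31/46; seller share = |εd|/(εs + |εd|) = 15/46.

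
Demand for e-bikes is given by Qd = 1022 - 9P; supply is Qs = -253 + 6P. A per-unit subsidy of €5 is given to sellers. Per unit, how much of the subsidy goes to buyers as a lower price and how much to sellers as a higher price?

Buyers gain €2 per unit; sellers gain €3 per unit

Pre-subsidy: 1022 - 9P = -253 + 6P gives P* = 85, Q* = 257.
With the subsidy, sellers receive Ps = Pb + 5 for each unit, where Pb is the price buyers pay.
Supply in terms of Pb becomes Qs = -253 + 6(Pb + 5) = -223 + 6Pb. Setting this equal to demand: 1022 - 9Pb = -223 + 6Pb, so Pb = 83.
Sellers receive Ps = 83 + 5 = 88; Q' = 1022 − 9·83 = 275.
Buyers' price falls by P* − Pb = 85 − 83 = 2; sellers' price rises by Ps − P* = 88 − 85 = 3.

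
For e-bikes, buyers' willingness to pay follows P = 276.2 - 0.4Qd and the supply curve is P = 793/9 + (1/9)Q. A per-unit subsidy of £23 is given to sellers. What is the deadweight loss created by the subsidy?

Deadweight loss = £517.5

Pre-subsidy: 276.2 - 0.4Q = 793/9 + (1/9)Q gives Q* = 368 and P* = 129.
With the subsidy, sellers receive Ps = Pb + 23 for each unit, where Pb is the price buyers pay.
On the curves, Pb = 276.2 - 0.4Q and Ps = 793/9 + (1/9)Q; the wedge Ps − Pb = 23 gives 793/9 + (1/9)Q − (276.2 - 0.4Q) = 23, so Q' = 413.
Then Pb = 276.2 − 0.4·413 = 111 and Ps = 793/9 + (1/9)·413 = 134.
The subsidy expands output by 413 − 368 = 45 past the efficient level; on those units the gap between marginal cost and willingness to pay runs from 0 up to 23.
DWL = ½ × 23 × 45 = 517.5.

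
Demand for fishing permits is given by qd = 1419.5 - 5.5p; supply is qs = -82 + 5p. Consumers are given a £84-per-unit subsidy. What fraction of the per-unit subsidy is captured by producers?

Pre-subsidy: 1419.5 - 5.5p = -82 + 5p gives p* = 143, q* = 633.
With the rebate, buyers effectively pay pb = ps − 84, where ps is the price sellers receive.
Demand in terms of ps becomes qd = 1419.5 − 5.5(ps − 84) = 1881.5 - 5.5ps. Setting this equal to supply: 1881.5 - 5.5ps = -82 + 5ps, so ps = 187.
Buyers pay pb = 187 − 84 = 103; q' = -82 + 5·187 = 853.
Buyers' price falls by p* − pb = 143 − 103 = 40; sellers' price rises by ps − p* = 187 − 143 = 44.
So producers capture 44/84 = 11/21 of each unit of subsidy.

Producer share = 11/21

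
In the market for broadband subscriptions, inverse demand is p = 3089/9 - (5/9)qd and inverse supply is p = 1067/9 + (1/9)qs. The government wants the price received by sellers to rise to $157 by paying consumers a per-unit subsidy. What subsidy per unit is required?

At a seller price of 157, quantity supplied is -1067 + 9·157 = 346.
Buyers absorb 346 only when they pay pb = 3089/9 − (5/9)·346 = 151.
s = ps − pb = 157 − 151 = 6.

Required subsidy s = $6 per unit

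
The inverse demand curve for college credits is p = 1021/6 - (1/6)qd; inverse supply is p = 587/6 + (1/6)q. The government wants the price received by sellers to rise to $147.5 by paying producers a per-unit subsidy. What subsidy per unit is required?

At a seller price of 147.5, quantity supplied is -587 + 6·147.5 = 298.
Buyers absorb 298 only when they pay pb = 1021/6 − (1/6)·298 = 120.5.
s = ps − pb = 147.5 − 120.5 = 27.

Required subsidy s = $27 per unit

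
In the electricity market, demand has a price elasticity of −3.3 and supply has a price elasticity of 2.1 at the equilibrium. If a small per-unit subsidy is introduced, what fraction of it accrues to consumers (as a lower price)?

Consumer share = 7/18

For a small subsidy around the equilibrium, the benefit split depends on the relative slopes, which at a point are proportional to the elasticities.
Buyer share = εs/(εs + |εd|) = 2.1/(2.1 + 3.3) = 7/18; seller share = |εd|/(εs + |εd|) = 11/18.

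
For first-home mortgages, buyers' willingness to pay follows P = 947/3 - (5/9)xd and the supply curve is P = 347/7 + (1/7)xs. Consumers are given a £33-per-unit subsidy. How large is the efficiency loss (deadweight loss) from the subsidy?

Deadweight loss = £779.625

Pre-subsidy: 947/3 - (5/9)x = 347/7 + (1/7)x gives x* = 381 and P* = 104.
With the rebate, buyers effectively pay Pb = Ps − 33, where Ps is the price sellers receive.
On the curves, Pb = 947/3 - (5/9)x and Ps = 347/7 + (1/7)x; the wedge Ps − Pb = 33 gives 347/7 + (1/7)x − (947/3 - (5/9)x) = 33, so x' = 428.25.
Then Pb = 947/3 − (5/9)·428.25 = 77.75 and Ps = 347/7 + (1/7)·428.25 = 110.75.
The subsidy expands output by 428.25 − 381 = 47.25 past the efficient level; on those units the gap between marginal cost and willingness to pay runs from 0 up to 33.
DWL = ½ × 33 × 47.25 = 779.625.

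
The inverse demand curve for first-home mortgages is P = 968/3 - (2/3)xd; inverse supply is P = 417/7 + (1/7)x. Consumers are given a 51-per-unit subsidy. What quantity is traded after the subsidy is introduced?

Pre-subsidy: 968/3 - (2/3)x = 417/7 + (1/7)x gives x* = 325 and P* = 106.
With the rebate, buyers effectively pay Pb = Ps − 51, where Ps is the price sellers receive.
On the curves, Pb = 968/3 - (2/3)x and Ps = 417/7 + (1/7)x; the wedge Ps − Pb = 51 gives 417/7 + (1/7)x − (968/3 - (2/3)x) = 51, so x' = 388.
Then Pb = 968/3 − (2/3)·388 = 64 and Ps = 417/7 + (1/7)·388 = 115.

x' = 388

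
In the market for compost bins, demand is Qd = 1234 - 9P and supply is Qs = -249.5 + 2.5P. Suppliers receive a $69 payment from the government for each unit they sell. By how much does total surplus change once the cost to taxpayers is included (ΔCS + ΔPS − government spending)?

Pre-subsidy: 1234 - 9P = -249.5 + 2.5P gives P* = 129, Q* = 73.
With the subsidy, sellers receive Ps = Pb + 69 for each unit, where Pb is the price buyers pay.
Supply in terms of Pb becomes Qs = -249.5 + 2.5(Pb + 69) = -77 + 2.5Pb. Setting this equal to demand: 1234 - 9Pb = -77 + 2.5Pb, so Pb = 114.
Sellers receive Ps = 114 + 69 = 183; Q' = 1234 − 9·114 = 208.
ΔCS = ½(73 + 208)(129 − 114) = 2107.5; ΔPS = ½(73 + 208)(183 − 129) = 7587.
Government spending = 69 × 208 = 14352.
Net change = 2107.5 + 7587 − 14352 = -4657.5. The loss equals the DWL triangle ½·69·135.

Net change in total surplus = -$4657.5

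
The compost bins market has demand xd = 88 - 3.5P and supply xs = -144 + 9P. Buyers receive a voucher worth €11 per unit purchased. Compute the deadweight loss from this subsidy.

Deadweight loss = €152.46

Pre-subsidy: 88 - 3.5P = -144 + 9P gives P* = 18.56, x* = 23.04.
With the rebate, buyers effectively pay Pb = Ps − 11, where Ps is the price sellers receive.
Demand in terms of Ps becomes xd = 88 − 3.5(Ps − 11) = 126.5 - 3.5Ps. Setting this equal to supply: 126.5 - 3.5Ps = -144 + 9Ps, so Ps = 21.64.
Buyers pay Pb = 21.64 − 11 = 10.64; x' = -144 + 9·21.64 = 50.76.
The subsidy expands output by 50.76 − 23.04 = 27.72 past the efficient level; on those units the gap between marginal cost and willingness to pay runs from 0 up to 11.
DWL = ½ × 11 × 27.72 = 152.46.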